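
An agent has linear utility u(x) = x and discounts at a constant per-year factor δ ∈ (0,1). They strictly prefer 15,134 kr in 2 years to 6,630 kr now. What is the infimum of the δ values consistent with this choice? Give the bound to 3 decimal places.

Comparing present values: 6630 < δ^2·15134.
So δ^2 > 6630/15134 = 0.43809; taking the square root of both positive sides preserves the inequality.
δ > (6630/15134)^(1/2) ≈ 0.662.

δ > 0.662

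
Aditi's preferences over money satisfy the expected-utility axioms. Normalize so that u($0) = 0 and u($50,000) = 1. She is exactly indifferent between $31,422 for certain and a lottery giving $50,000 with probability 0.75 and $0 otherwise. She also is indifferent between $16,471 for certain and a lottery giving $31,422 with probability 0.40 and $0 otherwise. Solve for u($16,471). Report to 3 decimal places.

The first gamble pins u($31,422): it must equal 0.75·1 + 0.25·0 = 0.75.
Chaining: u($16,471) = 0.40·0.75 + 0.60·0.00 = 0.3000.

0.300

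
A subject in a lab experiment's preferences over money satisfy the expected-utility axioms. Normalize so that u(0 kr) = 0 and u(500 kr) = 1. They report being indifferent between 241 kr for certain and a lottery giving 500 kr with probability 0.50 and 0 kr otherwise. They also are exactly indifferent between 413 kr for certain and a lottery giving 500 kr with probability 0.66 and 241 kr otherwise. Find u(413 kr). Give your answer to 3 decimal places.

0.830

First, u(241 kr) = 0.50·u(500 kr) + 0.50·u(0 kr) = 0.50.
The second indifference gives u(413 kr) = 0.66·u(500 kr) + 0.34·u(241 kr) = 0.66·1.00 + 0.34·0.50 = 0.8300.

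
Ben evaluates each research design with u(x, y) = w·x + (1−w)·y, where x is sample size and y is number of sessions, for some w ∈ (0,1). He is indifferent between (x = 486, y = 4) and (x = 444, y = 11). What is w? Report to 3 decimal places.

w = 0.143

Indifference: w·486 + (1−w)·4 = w·444 + (1−w)·11.
Rearranging, 42·w − 7·(1−w) = 0.
So w/(1−w) = 7/42 = 0.1667, giving w = 7/(42+7) = 0.143.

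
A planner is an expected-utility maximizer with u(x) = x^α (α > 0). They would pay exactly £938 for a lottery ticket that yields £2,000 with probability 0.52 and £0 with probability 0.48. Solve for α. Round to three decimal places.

The lottery's expected utility is 0.52·u(2000) + 0.48·u(0) = 0.52·2000^α (since u(0) = 0 for α > 0).
Indifference: 938^α = 0.52·2000^α, so (938/2000)^α = 0.52.
α = ln(0.52) / ln(938/2000) = -0.653926/-0.757153 ≈ 0.864.

α ≈ 0.864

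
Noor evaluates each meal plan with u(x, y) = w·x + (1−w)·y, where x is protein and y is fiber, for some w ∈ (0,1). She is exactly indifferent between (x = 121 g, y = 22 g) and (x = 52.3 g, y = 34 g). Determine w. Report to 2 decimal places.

Indifference: w·121 + (1−w)·22 = w·52.3 + (1−w)·34.
Rearranging, 68.7·w − 12·(1−w) = 0.
The marginal rate of substitution is 12/68.7, so w = 12/(68.7+12) = 0.15.

w = 0.15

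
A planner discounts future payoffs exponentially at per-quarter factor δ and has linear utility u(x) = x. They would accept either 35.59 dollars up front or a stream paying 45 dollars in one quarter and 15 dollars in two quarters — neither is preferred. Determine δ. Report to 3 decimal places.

The stream is worth 45δ + 15δ² today, so 45δ + 15δ² = 35.59.
Rearranged: 15δ² + 45δ − 35.59 = 0.
The positive root is δ = [−45 + √(45² + 4·15·35.59)] / (2·15) = (−45 + 64.501)/30 ≈ 0.650.

δ ≈ 0.650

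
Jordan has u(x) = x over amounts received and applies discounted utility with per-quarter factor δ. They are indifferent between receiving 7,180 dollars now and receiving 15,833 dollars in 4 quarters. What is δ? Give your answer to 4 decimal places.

Equating discounted utilities: u(7180) = δ^4·u(15833) ⇒ δ^4 = u(7180)/u(15833).
With u(x) = x: δ^4 = 7180/15833 = 0.45348.
Hence δ = (0.45348)^(1/4) = 0.820617.

δ ≈ 0.8206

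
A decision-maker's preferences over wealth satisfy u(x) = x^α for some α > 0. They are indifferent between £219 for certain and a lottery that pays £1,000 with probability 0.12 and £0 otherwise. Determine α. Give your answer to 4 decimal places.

α ≈ 1.3961

Since u(0) = 0, the lottery's EU is 0.12·1000^α.
Indifference: 219^α = 0.12·1000^α, so (219/1000)^α = 0.12.
Take logs: α = ln 0.12 / ln(219/1000) ≈ 1.396119.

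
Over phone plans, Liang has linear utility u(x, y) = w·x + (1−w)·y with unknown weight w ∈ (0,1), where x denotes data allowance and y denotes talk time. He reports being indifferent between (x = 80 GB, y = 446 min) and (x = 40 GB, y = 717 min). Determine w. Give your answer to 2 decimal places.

w = 0.87

Equating utilities: w·80 + (1−w)·446 = w·40 + (1−w)·717.
Collecting terms: w·40 = (1−w)·271.
Hence w = 271/(40+271) = 271/311 = 0.87.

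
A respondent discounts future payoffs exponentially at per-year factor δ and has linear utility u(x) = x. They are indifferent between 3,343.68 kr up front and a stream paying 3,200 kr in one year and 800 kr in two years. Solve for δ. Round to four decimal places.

The stream is worth 3200δ + 800δ² today, so 3200δ + 800δ² = 3343.68.
So 800δ² + 3200δ − 3343.68 = 0.
By the quadratic formula (taking the positive root), δ = (−3200 + √20939776.00) / 1600 ≈ 0.8600.

δ ≈ 0.8600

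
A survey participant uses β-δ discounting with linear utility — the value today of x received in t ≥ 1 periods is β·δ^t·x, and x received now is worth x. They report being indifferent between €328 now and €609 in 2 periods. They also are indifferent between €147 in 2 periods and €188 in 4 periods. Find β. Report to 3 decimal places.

The second indifference involves only future payoffs, so β cancels: β·δ^2·147 = β·δ^4·188, giving δ^2 = 147/188 = 0.78191, so δ = 0.88426.
The first indifference: 328 = β·δ^2·609, so β = 328/(δ^2·609) = 328/(0.78191·609) ≈ 0.689.

β ≈ 0.689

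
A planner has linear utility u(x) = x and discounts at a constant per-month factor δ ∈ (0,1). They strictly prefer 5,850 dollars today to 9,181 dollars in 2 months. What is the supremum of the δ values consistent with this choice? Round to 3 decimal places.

Comparing present values: 5850 > δ^2·9181.
Dividing by 9181: δ^2 < 0.63719. Both sides are positive, so the square root keeps the direction.
δ < (5850/9181)^(1/2) ≈ 0.798.

δ < 0.798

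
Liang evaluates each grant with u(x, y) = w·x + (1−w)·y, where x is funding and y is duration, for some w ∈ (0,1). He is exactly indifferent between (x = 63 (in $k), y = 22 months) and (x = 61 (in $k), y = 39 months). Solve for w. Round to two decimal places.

u(63,22) = u(61,39) means w·63 + (1−w)·22 = w·61 + (1−w)·39.
Collecting terms: w·2 = (1−w)·17.
Hence w = 17/(2+17) = 17/19 = 0.89.

w = 0.89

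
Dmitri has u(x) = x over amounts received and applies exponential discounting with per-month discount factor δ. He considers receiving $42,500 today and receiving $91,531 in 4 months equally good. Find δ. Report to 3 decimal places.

Equating discounted utilities: u(42500) = δ^4·u(91531) ⇒ δ^4 = u(42500)/u(91531).
With u(x) = x: δ^4 = 42500/91531 = 0.46432.
Taking the 4th root: δ = 0.46432^(1/4) ≈ 0.825.

δ ≈ 0.825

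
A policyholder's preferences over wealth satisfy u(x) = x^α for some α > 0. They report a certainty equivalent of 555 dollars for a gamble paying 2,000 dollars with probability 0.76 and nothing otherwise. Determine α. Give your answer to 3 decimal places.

The lottery's expected utility is 0.76·u(2000) + 0.24·u(0) = 0.76·2000^α (since u(0) = 0 for α > 0).
Equating: 555^α = 0.76·2000^α, i.e. 0.2775^α = 0.76.
α = ln(0.76) / ln(555/2000) = -0.274437/-1.281934 ≈ 0.214.

α ≈ 0.214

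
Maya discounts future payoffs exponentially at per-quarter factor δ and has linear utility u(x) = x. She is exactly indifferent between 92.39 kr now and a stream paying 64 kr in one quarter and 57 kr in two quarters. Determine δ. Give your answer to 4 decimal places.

δ ≈ 0.8300

Present value of the stream is 64·δ + 57·δ². Indifference gives 64δ + 57δ² = 92.39.
So 57δ² + 64δ − 92.39 = 0.
δ = (−64 + √(64² + 4·57·92.39)) / (2·57) = (−64 + √25160.92) / 114 ≈ 0.8300.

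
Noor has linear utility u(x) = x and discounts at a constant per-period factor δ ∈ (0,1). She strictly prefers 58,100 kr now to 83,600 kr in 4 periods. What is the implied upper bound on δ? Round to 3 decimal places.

δ < 0.913

The preference means 58100 > δ^4·83600.
So δ^4 < 58100/83600 = 0.69498; taking the 4th root of both positive sides preserves the inequality.
δ < 0.69498^(1/4) = 0.913.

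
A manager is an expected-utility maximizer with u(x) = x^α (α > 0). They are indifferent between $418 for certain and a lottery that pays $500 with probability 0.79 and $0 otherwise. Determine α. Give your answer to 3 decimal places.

The lottery's expected utility is 0.79·u(500) + 0.21·u(0) = 0.79·500^α (since u(0) = 0 for α > 0).
Equating: 418^α = 0.79·500^α, i.e. 0.8360^α = 0.79.
Take logs: α = ln 0.79 / ln(418/500) ≈ 1.31595.

α ≈ 1.316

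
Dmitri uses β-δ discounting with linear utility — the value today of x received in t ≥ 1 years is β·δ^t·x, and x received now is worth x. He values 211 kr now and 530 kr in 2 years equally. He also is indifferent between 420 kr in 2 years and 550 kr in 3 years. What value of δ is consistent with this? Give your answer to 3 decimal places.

From the later pair, β·δ^2·420 = β·δ^3·550; dividing through, δ = 420/550 = 0.76364.

δ ≈ 0.764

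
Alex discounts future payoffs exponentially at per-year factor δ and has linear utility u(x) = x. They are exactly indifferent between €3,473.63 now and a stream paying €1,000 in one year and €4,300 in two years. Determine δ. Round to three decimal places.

Equating present values: 3473.63 = 1000δ + 4300δ².
That is, 4300δ² + 1000δ − 3473.63 = 0, a quadratic in δ.
The positive root is δ = [−1000 + √(1000² + 4·4300·3473.63)] / (2·4300) = (−1000 + 7794.000)/8600 ≈ 0.790.

δ ≈ 0.790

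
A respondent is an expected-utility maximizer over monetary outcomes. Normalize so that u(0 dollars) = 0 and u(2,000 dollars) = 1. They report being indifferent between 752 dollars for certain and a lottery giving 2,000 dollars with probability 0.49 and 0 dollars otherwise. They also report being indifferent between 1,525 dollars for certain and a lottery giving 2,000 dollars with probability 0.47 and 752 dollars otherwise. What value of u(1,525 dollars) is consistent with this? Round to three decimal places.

First, u(752 dollars) = 0.49·u(2,000 dollars) + 0.51·u(0 dollars) = 0.49.
Chaining: u(1,525 dollars) = 0.47·1.00 + 0.53·0.49 = 0.7297.

0.730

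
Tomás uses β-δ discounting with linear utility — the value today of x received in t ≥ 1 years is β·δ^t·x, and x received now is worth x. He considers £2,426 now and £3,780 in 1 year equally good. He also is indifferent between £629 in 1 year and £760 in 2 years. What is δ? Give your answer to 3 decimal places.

Both payoffs in the second observation are in the future, so β drops out: δ^1·629 = δ^2·760 ⇒ δ = 629/760 = 0.82763.

δ ≈ 0.828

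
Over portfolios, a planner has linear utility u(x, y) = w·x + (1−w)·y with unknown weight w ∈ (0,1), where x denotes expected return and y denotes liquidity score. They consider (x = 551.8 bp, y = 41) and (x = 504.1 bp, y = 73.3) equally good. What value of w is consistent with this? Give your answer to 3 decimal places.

w = 0.404

Equating utilities: w·551.8 + (1−w)·41 = w·504.1 + (1−w)·73.3.
Rearranging, 47.7·w − 32.3·(1−w) = 0.
The marginal rate of substitution is 32.3/47.7, so w = 32.3/(47.7+32.3) = 0.404.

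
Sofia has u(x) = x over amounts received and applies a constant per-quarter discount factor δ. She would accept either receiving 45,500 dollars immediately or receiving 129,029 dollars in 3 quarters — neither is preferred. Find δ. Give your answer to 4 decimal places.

δ ≈ 0.7065

Equating discounted utilities: u(45500) = δ^3·u(129029) ⇒ δ^3 = u(45500)/u(129029).
With u(x) = x: δ^3 = 45500/129029 = 0.35263.
Hence δ = (0.35263)^(1/3) = 0.706493.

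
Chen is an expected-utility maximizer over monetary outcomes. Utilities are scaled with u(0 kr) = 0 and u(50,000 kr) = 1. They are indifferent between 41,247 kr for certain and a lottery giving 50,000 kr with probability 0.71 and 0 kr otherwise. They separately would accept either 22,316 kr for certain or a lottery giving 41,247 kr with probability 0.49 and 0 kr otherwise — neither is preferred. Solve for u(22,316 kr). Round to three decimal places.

The first gamble pins u(41,247 kr): it must equal 0.71·1 + 0.29·0 = 0.71.
Then u(22,316 kr) = 0.49·u(41,247 kr) + 0.51·u(0 kr) = 0.49·0.71 + 0.51·0.00 = 0.3479.

0.348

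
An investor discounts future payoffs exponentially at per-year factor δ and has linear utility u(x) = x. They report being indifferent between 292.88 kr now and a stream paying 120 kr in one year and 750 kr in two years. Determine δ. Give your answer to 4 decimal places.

Present value of the stream is 120·δ + 750·δ². Indifference gives 120δ + 750δ² = 292.88.
That is, 750δ² + 120δ − 292.88 = 0, a quadratic in δ.
The positive root is δ = [−120 + √(120² + 4·750·292.88)] / (2·750) = (−120 + 945.008)/1500 ≈ 0.5500.

δ ≈ 0.5500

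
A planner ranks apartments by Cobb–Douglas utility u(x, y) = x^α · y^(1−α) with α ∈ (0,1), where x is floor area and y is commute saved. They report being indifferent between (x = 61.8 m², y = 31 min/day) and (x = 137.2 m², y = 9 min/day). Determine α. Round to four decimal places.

The Cobb–Douglas utilities coincide, so 61.8^α·31^(1−α) = 137.2^α·9^(1−α).
Taking logs: α·ln 61.8 + (1−α)·ln 31 = α·ln 137.2 + (1−α)·ln 9, i.e. α·-0.7975364 = (1−α)·-1.2367626.
Thus α·(-2.0342990) = -1.2367626, so α = -1.2367626/-2.0342990 ≈ 0.6080.

α ≈ 0.6080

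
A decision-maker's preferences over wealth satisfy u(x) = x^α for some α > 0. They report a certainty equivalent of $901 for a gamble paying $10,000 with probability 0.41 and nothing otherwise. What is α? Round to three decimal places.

The lottery's expected utility is 0.41·u(10000) + 0.59·u(0) = 0.41·10000^α (since u(0) = 0 for α > 0).
Setting u(901) equal to that: 901^α = 0.41·10000^α ⇒ (901/10000)^α = 0.41.
Take logs: α = ln 0.41 / ln(901/10000) ≈ 0.37044.

α ≈ 0.370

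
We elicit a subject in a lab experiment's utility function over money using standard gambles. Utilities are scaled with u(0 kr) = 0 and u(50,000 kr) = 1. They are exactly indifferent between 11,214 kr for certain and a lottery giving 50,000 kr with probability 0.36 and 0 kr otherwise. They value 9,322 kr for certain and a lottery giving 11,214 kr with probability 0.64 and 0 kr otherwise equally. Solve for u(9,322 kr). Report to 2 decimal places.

0.23

First, u(11,214 kr) = 0.36·u(50,000 kr) + 0.64·u(0 kr) = 0.36.
Chaining: u(9,322 kr) = 0.64·0.36 + 0.36·0.00 = 0.2304.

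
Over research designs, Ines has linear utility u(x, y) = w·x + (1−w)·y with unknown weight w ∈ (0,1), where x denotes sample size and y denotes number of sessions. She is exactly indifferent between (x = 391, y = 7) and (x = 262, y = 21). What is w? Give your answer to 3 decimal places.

Indifference: w·391 + (1−w)·7 = w·262 + (1−w)·21.
Collecting terms: w·129 = (1−w)·14.
The marginal rate of substitution is 14/129, so w = 14/(129+14) = 0.098.

w = 0.098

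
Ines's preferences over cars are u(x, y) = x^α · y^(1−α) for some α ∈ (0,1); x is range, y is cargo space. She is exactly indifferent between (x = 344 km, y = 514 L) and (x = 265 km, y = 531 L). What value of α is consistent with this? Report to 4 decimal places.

The Cobb–Douglas utilities coincide, so 344^α·514^(1−α) = 265^α·531^(1−α).
Taking logs: α·ln 344 + (1−α)·ln 514 = α·ln 265 + (1−α)·ln 531, i.e. α·0.2609118 = (1−α)·0.0325388.
With A = 0.2609118 and B = 0.0325388: α·A = (1−α)·B, so α = B/(A+B) = 0.0325388/0.2934506 ≈ 0.1109.

α ≈ 0.1109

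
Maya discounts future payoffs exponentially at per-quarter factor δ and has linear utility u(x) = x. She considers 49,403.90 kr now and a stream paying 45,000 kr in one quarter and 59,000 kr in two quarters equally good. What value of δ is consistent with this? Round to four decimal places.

Equating present values: 49403.90 = 45000δ + 59000δ².
So 59000δ² + 45000δ − 49403.90 = 0.
The positive root is δ = [−45000 + √(45000² + 4·59000·49403.90)] / (2·59000) = (−45000 + 116980.000)/118000 ≈ 0.6100.

δ ≈ 0.6100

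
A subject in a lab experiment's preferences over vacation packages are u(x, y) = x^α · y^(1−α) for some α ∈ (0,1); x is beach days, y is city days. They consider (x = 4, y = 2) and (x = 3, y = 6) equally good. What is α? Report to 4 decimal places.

α ≈ 0.7925

The Cobb–Douglas utilities coincide, so 4^α·2^(1−α) = 3^α·6^(1−α).
Taking logs: α·ln 4 + (1−α)·ln 2 = α·ln 3 + (1−α)·ln 6, i.e. α·0.2876821 = (1−α)·1.0986123.
Thus α·(1.3862944) = 1.0986123, so α = 1.0986123/1.3862944 ≈ 0.7925.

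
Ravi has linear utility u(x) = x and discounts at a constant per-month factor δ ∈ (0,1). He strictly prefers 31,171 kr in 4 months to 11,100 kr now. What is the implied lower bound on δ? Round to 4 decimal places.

δ > 0.7725

Comparing present values: 11100 < δ^4·31171.
Dividing by 31171: δ^4 > 0.35610. Both sides are positive, so the 4th root keeps the direction.
δ > 0.35610^(1/4) = 0.7725.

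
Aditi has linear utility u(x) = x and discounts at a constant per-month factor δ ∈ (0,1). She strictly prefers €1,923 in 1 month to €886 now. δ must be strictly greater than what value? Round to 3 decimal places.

Under u(x) = x this choice says 886 < δ·1923.
Dividing through by 1923 gives δ > 0.46074.

δ > 0.461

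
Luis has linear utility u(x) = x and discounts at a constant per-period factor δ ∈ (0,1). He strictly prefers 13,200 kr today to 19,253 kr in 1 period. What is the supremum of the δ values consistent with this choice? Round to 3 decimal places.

Comparing present values: 13200 > δ·19253.
So δ < 13200/19253 = 0.68561.

δ < 0.686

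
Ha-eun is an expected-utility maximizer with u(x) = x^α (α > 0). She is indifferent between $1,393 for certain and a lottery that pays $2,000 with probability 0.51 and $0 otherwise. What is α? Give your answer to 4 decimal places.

EU(lottery) = 0.51·2000^α + 0.49·0 = 0.51·2000^α.
Indifference: 1393^α = 0.51·2000^α, so (1393/2000)^α = 0.51.
α = ln(0.51) / ln(1393/2000) = -0.6733446/-0.3616875 ≈ 1.8617.

α ≈ 1.8617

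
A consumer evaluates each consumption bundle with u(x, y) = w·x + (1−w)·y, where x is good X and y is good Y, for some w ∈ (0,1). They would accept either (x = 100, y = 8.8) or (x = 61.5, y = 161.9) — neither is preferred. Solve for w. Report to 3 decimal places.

w = 0.799

u(100,8.8) = u(61.5,161.9) means w·100 + (1−w)·8.8 = w·61.5 + (1−w)·161.9.
Rearranging, 38.5·w − 153.1·(1−w) = 0.
The marginal rate of substitution is 153.1/38.5, so w = 153.1/(38.5+153.1) = 0.799.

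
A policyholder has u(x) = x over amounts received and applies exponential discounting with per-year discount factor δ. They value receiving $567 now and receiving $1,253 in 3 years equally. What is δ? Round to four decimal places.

δ ≈ 0.7677

Indifference means u(567) = δ^3 · u(1253), so δ^3 = u(567)/u(1253).
With u(x) = x: δ^3 = 567/1253 = 0.45251.
So δ = 0.45251^(1/3) ≈ 0.7677.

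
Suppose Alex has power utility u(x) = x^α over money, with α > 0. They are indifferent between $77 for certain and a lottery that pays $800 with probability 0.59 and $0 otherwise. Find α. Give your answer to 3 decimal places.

α ≈ 0.225

EU(lottery) = 0.59·800^α + 0.41·0 = 0.59·800^α.
Equating: 77^α = 0.59·800^α, i.e. 0.0963^α = 0.59.
Taking logs: α·ln(77/800) = ln(0.59), so α = -0.527633 / -2.340806 ≈ 0.225.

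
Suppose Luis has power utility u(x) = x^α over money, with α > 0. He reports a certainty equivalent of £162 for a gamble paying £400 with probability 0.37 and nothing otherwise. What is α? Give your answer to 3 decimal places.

α ≈ 1.100

Since u(0) = 0, the lottery's EU is 0.37·400^α.
Indifference: 162^α = 0.37·400^α, so (162/400)^α = 0.37.
Take logs: α = ln 0.37 / ln(162/400) ≈ 1.10000.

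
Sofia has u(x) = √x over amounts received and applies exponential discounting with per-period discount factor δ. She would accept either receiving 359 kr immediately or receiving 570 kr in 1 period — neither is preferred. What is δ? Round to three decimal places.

Equating discounted utilities: u(359) = δ·u(570) ⇒ δ = u(359)/u(570).
With u(x) = √x: δ = √359/√570 = √(359/570) = 0.79361.

δ ≈ 0.794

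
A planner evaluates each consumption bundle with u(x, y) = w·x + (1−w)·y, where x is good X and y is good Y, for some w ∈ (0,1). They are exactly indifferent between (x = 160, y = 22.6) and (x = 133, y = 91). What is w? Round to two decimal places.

Equating utilities: w·160 + (1−w)·22.6 = w·133 + (1−w)·91.
Collecting terms: w·27 = (1−w)·68.4.
So w/(1−w) = 68.4/27 = 2.5333, giving w = 68.4/(27+68.4) = 0.72.

w = 0.72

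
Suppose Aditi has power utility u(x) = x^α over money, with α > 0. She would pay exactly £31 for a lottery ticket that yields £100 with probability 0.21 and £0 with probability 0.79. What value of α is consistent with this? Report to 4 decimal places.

Since u(0) = 0, the lottery's EU is 0.21·100^α.
Equating: 31^α = 0.21·100^α, i.e. 0.3100^α = 0.21.
Taking logs: α·ln(31/100) = ln(0.21), so α = -1.5606477 / -1.1711830 ≈ 1.3325.

α ≈ 1.3325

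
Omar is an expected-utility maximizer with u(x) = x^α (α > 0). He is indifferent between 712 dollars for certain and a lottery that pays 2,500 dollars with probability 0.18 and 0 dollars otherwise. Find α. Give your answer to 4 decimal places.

EU(lottery) = 0.18·2500^α + 0.82·0 = 0.18·2500^α.
Indifference: 712^α = 0.18·2500^α, so (712/2500)^α = 0.18.
α = ln(0.18) / ln(712/2500) = -1.7147984/-1.2559681 ≈ 1.3653.

α ≈ 1.3653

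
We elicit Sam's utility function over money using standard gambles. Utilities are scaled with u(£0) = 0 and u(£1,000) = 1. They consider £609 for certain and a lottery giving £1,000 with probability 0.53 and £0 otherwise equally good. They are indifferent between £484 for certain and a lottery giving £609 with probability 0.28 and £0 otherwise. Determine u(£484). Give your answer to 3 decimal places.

The first gamble pins u(£609): it must equal 0.53·1 + 0.47·0 = 0.53.
The second indifference gives u(£484) = 0.28·u(£609) + 0.72·u(£0) = 0.28·0.53 + 0.72·0.00 = 0.1484.

0.148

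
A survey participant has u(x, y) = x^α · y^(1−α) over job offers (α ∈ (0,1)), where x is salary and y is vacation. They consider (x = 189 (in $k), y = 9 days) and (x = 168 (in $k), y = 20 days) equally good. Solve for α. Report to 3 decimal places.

α ≈ 0.871

Indifference: 189^α · 9^(1−α) = 168^α · 20^(1−α).
(189/168)^α = (20/9)^(1−α); take logs: α·ln(189/168) = (1−α)·ln(20/9), i.e. α·0.117783 = (1−α)·0.798508.
Thus α·(0.916291) = 0.798508, so α = 0.798508/0.916291 ≈ 0.871.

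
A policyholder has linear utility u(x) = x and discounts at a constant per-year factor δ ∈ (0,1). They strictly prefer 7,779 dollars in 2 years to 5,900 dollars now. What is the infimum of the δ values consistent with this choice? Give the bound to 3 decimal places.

δ > 0.871

Under u(x) = x this choice says 5900 < δ^2·7779.
Hence δ^2 > 5900/7779 = 0.75845, and x ↦ x^(1/2) is increasing on (0,∞).
δ > (5900/7779)^(1/2) ≈ 0.871.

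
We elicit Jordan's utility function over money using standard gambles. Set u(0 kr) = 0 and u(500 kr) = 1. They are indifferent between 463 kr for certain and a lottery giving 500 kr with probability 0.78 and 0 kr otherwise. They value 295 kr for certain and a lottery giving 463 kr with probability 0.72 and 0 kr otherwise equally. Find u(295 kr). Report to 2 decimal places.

First, u(463 kr) = 0.78·u(500 kr) + 0.22·u(0 kr) = 0.78.
Then u(295 kr) = 0.72·u(463 kr) + 0.28·u(0 kr) = 0.72·0.78 + 0.28·0.00 = 0.5616.

0.56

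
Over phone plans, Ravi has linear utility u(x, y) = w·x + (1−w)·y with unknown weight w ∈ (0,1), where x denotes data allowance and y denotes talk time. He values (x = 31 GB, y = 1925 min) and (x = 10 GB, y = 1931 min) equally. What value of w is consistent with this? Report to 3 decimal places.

u(31,1925) = u(10,1931) means w·31 + (1−w)·1925 = w·10 + (1−w)·1931.
w·(31−10) = (1−w)·(1931−1925), i.e. w·21 = (1−w)·6.
The marginal rate of substitution is 6/21, so w = 6/(21+6) = 0.222.

w = 0.222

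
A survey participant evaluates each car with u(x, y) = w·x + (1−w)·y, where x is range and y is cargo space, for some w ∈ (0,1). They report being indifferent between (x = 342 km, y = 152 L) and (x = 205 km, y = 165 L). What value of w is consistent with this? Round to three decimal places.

Equating utilities: w·342 + (1−w)·152 = w·205 + (1−w)·165.
Rearranging, 137·w − 13·(1−w) = 0.
So w/(1−w) = 13/137 = 0.0949, giving w = 13/(137+13) = 0.087.

w = 0.087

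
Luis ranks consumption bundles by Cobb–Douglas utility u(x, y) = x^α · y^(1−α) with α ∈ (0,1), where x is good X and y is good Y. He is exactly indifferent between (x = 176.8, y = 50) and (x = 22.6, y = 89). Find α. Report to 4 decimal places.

α ≈ 0.2189

Indifference: 176.8^α · 50^(1−α) = 22.6^α · 89^(1−α).
Taking logs: α·ln 176.8 + (1−α)·ln 50 = α·ln 22.6 + (1−α)·ln 89, i.e. α·2.0570692 = (1−α)·0.5766134.
So α/(1−α) = (0.5766134)/(2.0570692) = 0.2803082, and α = 0.2803082/1.2803082 ≈ 0.2189.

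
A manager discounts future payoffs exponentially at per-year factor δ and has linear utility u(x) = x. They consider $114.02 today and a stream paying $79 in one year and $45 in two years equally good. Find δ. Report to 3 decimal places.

δ ≈ 0.940

The stream is worth 79δ + 45δ² today, so 79δ + 45δ² = 114.02.
Rearranged: 45δ² + 79δ − 114.02 = 0.
The positive root is δ = [−79 + √(79² + 4·45·114.02)] / (2·45) = (−79 + 163.599)/90 ≈ 0.940.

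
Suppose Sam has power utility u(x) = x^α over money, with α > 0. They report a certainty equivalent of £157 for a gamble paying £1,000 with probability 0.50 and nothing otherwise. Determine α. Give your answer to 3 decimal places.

α ≈ 0.374

The lottery's expected utility is 0.50·u(1000) + 0.50·u(0) = 0.50·1000^α (since u(0) = 0 for α > 0).
Setting u(157) equal to that: 157^α = 0.50·1000^α ⇒ (157/1000)^α = 0.50.
Take logs: α = ln 0.50 / ln(157/1000) ≈ 0.37437.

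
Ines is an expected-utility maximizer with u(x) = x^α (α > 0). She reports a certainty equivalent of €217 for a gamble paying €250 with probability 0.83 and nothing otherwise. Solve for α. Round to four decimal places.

Since u(0) = 0, the lottery's EU is 0.83·250^α.
Indifference: 217^α = 0.83·250^α, so (217/250)^α = 0.83.
Take logs: α = ln 0.83 / ln(217/250) ≈ 1.316226.

α ≈ 1.3162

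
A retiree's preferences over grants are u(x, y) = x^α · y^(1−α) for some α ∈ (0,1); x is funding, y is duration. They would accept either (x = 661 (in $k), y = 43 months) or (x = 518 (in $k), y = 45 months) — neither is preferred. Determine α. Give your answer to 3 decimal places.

The Cobb–Douglas utilities coincide, so 661^α·43^(1−α) = 518^α·45^(1−α).
Rearrange to (661/518)^α = (45/43)^(1−α) and take logs: α·0.243779 = (1−α)·0.045462.
Thus α·(0.289241) = 0.045462, so α = 0.045462/0.289241 ≈ 0.157.

α ≈ 0.157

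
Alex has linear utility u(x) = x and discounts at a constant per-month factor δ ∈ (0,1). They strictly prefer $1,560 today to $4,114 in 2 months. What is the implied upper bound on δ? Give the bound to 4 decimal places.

Comparing present values: 1560 > δ^2·4114.
Dividing by 4114: δ^2 < 0.37919. Both sides are positive, so the square root keeps the direction.
δ < 0.37919^(1/2) = 0.6158.

δ < 0.6158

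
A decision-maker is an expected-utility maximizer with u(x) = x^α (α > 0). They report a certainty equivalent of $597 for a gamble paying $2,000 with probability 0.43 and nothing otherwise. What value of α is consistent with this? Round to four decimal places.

The lottery's expected utility is 0.43·u(2000) + 0.57·u(0) = 0.43·2000^α (since u(0) = 0 for α > 0).
Equating: 597^α = 0.43·2000^α, i.e. 0.2985^α = 0.43.
Taking logs: α·ln(597/2000) = ln(0.43), so α = -0.8439701 / -1.2089853 ≈ 0.6981.

α ≈ 0.6981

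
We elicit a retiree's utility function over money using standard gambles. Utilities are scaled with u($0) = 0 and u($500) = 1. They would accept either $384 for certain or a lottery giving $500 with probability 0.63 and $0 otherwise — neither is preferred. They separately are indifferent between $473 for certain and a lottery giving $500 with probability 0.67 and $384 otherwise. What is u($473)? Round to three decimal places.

0.878

From the first indifference, u($384) = 0.63·u($500) + 0.37·u($0) = 0.63·1 + 0.37·0 = 0.63.
The second indifference gives u($473) = 0.67·u($500) + 0.33·u($384) = 0.67·1.00 + 0.33·0.63 = 0.8779.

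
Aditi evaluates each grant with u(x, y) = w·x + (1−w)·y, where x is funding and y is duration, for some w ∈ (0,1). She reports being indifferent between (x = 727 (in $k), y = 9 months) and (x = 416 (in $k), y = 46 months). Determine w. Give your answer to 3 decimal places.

w = 0.106

Indifference: w·727 + (1−w)·9 = w·416 + (1−w)·46.
w·(727−416) = (1−w)·(46−9), i.e. w·311 = (1−w)·37.
Hence w = 37/(311+37) = 37/348 = 0.106.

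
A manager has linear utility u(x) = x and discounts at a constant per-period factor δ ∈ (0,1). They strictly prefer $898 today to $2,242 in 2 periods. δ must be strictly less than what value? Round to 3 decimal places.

δ < 0.633

Comparing present values: 898 > δ^2·2242.
So δ^2 < 898/2242 = 0.40054; taking the square root of both positive sides preserves the inequality.
δ < (898/2242)^(1/2) ≈ 0.633.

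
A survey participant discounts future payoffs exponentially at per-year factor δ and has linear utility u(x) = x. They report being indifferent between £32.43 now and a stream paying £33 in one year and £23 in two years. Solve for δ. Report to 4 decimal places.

The stream is worth 33δ + 23δ² today, so 33δ + 23δ² = 32.43.
Rearranged: 23δ² + 33δ − 32.43 = 0.
δ = (−33 + √(33² + 4·23·32.43)) / (2·23) = (−33 + √4072.56) / 46 ≈ 0.6699.

δ ≈ 0.6699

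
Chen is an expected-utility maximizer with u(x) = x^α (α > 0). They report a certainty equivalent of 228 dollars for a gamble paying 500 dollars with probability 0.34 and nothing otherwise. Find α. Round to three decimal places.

The lottery's expected utility is 0.34·u(500) + 0.66·u(0) = 0.34·500^α (since u(0) = 0 for α > 0).
Setting u(228) equal to that: 228^α = 0.34·500^α ⇒ (228/500)^α = 0.34.
α = ln(0.34) / ln(228/500) = -1.078810/-0.785262 ≈ 1.374.

α ≈ 1.374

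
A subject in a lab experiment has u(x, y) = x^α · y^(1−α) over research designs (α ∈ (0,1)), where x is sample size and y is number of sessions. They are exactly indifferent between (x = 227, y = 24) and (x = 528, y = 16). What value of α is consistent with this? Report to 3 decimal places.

Indifference: 227^α · 24^(1−α) = 528^α · 16^(1−α).
Taking logs: α·ln 227 + (1−α)·ln 24 = α·ln 528 + (1−α)·ln 16, i.e. α·-0.844146 = (1−α)·-0.405465.
Thus α·(-1.249611) = -0.405465, so α = -0.405465/-1.249611 ≈ 0.324.

α ≈ 0.324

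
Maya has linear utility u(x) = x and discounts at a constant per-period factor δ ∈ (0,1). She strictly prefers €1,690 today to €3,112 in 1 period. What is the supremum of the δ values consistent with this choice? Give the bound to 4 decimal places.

δ < 0.5431

Comparing present values: 1690 > δ·3112.
Dividing through by 3112 gives δ < 0.54306.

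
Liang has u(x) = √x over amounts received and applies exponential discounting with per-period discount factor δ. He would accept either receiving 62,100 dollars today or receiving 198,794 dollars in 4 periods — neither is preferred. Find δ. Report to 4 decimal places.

δ ≈ 0.8646

Indifference means u(62100) = δ^4 · u(198794), so δ^4 = u(62100)/u(198794).
Since u(x) = √x, δ^4 = √(62100/198794) = 0.55891.
So δ = 0.55891^(1/4) ≈ 0.8646.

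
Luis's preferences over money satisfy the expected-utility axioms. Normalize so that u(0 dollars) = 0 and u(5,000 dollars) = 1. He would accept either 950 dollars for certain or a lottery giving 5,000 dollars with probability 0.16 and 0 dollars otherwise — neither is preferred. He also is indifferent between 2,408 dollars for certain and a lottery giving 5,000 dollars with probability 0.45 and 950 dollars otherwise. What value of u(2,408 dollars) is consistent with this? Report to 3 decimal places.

From the first indifference, u(950 dollars) = 0.16·u(5,000 dollars) + 0.84·u(0 dollars) = 0.16·1 + 0.84·0 = 0.16.
Chaining: u(2,408 dollars) = 0.45·1.00 + 0.55·0.16 = 0.5380.

0.538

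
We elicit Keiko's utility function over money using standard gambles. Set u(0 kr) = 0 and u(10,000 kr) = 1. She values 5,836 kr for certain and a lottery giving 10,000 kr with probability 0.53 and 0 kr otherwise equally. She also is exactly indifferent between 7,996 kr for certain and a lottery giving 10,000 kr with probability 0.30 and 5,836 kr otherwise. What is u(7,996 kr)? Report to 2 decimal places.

First, u(5,836 kr) = 0.53·u(10,000 kr) + 0.47·u(0 kr) = 0.53.
Then u(7,996 kr) = 0.30·u(10,000 kr) + 0.70·u(5,836 kr) = 0.30·1.00 + 0.70·0.53 = 0.6710.

0.67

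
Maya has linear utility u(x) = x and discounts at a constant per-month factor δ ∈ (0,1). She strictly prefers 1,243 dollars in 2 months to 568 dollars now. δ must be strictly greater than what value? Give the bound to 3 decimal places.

Under u(x) = x this choice says 568 < δ^2·1243.
Hence δ^2 > 568/1243 = 0.45696, and x ↦ x^(1/2) is increasing on (0,∞).
δ > 0.45696^(1/2) = 0.676.

δ > 0.676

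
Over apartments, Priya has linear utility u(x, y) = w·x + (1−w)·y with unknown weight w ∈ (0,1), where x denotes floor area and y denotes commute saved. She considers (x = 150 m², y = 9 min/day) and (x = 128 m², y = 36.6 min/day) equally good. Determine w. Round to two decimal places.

Equating utilities: w·150 + (1−w)·9 = w·128 + (1−w)·36.6.
w·(150−128) = (1−w)·(36.6−9), i.e. w·22 = (1−w)·27.6.
The marginal rate of substitution is 27.6/22, so w = 27.6/(22+27.6) = 0.56.

w = 0.56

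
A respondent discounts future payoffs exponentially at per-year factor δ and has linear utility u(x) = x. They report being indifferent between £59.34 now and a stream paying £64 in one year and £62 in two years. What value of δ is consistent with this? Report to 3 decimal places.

δ ≈ 0.590

The stream is worth 64δ + 62δ² today, so 64δ + 62δ² = 59.34.
So 62δ² + 64δ − 59.34 = 0.
By the quadratic formula (taking the positive root), δ = (−64 + √18812.32) / 124 ≈ 0.590.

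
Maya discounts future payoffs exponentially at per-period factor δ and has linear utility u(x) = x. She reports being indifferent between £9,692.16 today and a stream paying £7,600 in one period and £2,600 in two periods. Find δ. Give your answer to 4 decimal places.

δ ≈ 0.9600

Present value of the stream is 7600·δ + 2600·δ². Indifference gives 7600δ + 2600δ² = 9692.16.
So 2600δ² + 7600δ − 9692.16 = 0.
By the quadratic formula (taking the positive root), δ = (−7600 + √158558464.00) / 5200 ≈ 0.9600.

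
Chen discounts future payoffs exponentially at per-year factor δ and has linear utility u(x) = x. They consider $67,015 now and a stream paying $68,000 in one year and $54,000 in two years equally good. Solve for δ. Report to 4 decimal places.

δ ≈ 0.6500

The stream is worth 68000δ + 54000δ² today, so 68000δ + 54000δ² = 67015.
Rearranged: 54000δ² + 68000δ − 67015 = 0.
δ = (−68000 + √(68000² + 4·54000·67015)) / (2·54000) = (−68000 + √19099240000.00) / 108000 ≈ 0.6500.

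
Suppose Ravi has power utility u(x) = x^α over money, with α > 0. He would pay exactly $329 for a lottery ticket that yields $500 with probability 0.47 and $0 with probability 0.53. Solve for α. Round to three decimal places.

α ≈ 1.804

Since u(0) = 0, the lottery's EU is 0.47·500^α.
Setting u(329) equal to that: 329^α = 0.47·500^α ⇒ (329/500)^α = 0.47.
Take logs: α = ln 0.47 / ln(329/500) ≈ 1.80390.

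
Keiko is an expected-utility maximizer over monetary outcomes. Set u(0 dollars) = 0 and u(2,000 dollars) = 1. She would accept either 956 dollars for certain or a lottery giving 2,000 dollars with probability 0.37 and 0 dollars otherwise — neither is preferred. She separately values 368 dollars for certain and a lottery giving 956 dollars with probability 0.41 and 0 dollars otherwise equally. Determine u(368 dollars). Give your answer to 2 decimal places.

0.15

From the first indifference, u(956 dollars) = 0.37·u(2,000 dollars) + 0.63·u(0 dollars) = 0.37·1 + 0.63·0 = 0.37.
The second indifference gives u(368 dollars) = 0.41·u(956 dollars) + 0.59·u(0 dollars) = 0.41·0.37 + 0.59·0.00 = 0.1517.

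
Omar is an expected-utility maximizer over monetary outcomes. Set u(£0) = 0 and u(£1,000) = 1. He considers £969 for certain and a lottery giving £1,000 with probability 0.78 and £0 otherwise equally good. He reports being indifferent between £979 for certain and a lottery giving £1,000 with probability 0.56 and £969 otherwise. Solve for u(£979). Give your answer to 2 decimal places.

0.90

First, u(£969) = 0.78·u(£1,000) + 0.22·u(£0) = 0.78.
The second indifference gives u(£979) = 0.56·u(£1,000) + 0.44·u(£969) = 0.56·1.00 + 0.44·0.78 = 0.9032.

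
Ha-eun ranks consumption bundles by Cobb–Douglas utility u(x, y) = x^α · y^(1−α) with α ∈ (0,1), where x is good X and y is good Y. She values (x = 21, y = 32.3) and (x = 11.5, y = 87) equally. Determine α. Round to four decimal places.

α ≈ 0.6220

Set the two utilities equal: 21^α·32.3^(1−α) = 11.5^α·87^(1−α).
(21/11.5)^α = (87/32.3)^(1−α); take logs: α·ln(21/11.5) = (1−α)·ln(87/32.3), i.e. α·0.6021754 = (1−α)·0.9908409.
Thus α·(1.5930163) = 0.9908409, so α = 0.9908409/1.5930163 ≈ 0.6220.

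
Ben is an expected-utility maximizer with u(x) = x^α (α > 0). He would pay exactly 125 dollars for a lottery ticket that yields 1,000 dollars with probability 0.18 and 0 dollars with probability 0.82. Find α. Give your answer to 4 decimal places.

α ≈ 0.8246

The lottery's expected utility is 0.18·u(1000) + 0.82·u(0) = 0.18·1000^α (since u(0) = 0 for α > 0).
Equating: 125^α = 0.18·1000^α, i.e. 0.1250^α = 0.18.
α = ln(0.18) / ln(125/1000) = -1.7147984/-2.0794415 ≈ 0.8246.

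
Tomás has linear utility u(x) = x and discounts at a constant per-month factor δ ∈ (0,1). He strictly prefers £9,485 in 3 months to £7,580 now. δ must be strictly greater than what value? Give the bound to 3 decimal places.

Under u(x) = x this choice says 7580 < δ^3·9485.
So δ^3 > 7580/9485 = 0.79916; taking the cube root of both positive sides preserves the inequality.
δ > 0.79916^(1/3) = 0.928.

δ > 0.928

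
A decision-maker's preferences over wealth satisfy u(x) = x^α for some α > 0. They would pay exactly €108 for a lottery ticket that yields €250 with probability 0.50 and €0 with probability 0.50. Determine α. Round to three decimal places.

Since u(0) = 0, the lottery's EU is 0.50·250^α.
Setting u(108) equal to that: 108^α = 0.50·250^α ⇒ (108/250)^α = 0.50.
α = ln(0.50) / ln(108/250) = -0.693147/-0.839330 ≈ 0.826.

α ≈ 0.826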